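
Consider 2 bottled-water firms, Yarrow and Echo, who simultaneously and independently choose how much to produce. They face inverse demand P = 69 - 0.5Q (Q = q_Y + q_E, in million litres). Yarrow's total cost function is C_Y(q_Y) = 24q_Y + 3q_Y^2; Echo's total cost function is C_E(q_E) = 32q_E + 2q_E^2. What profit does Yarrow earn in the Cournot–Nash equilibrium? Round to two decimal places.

Yarrow's profit: π_Y = (69 - 0.5Q)q_Y - (24q_Y + 3q_Y²). Setting ∂π_Y/∂q_Y = 0: 45 - 7q_Y - (1/2)(q_E) = 0.
Echo's first-order condition: 37 - 5q_E - (1/2)(q_Y) = 0.
Best responses: q_Y = (45 - (1/2)q_E)/7, q_E = (37 - (1/2)q_Y)/5.
Solving the pair: q_Y = 826/139, q_E = 946/139.
Price P = 69 - (1/2)·(1772/139) = 62.6259.
Yarrow's profit: 62.6259·(826/139) - 24·(826/139) - 3(826/139)² = 123.5943.

123.59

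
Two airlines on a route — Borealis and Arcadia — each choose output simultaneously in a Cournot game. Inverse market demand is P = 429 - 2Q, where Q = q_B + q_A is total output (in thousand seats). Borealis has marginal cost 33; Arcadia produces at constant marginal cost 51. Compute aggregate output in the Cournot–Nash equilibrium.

129

Borealis's profit: π_B = (429 - 2Q)q_B - (33q_B). Setting ∂π_B/∂q_B = 0: 396 - 4q_B - 2(q_A) = 0.
Arcadia's first-order condition: 378 - 4q_A - 2(q_B) = 0.
Best responses: q_B = (396 - 2q_A)/4, q_A = (378 - 2q_B)/4.
Solving the pair: q_B = 69, q_A = 60.
Total output Q = 69 + 60 = 129.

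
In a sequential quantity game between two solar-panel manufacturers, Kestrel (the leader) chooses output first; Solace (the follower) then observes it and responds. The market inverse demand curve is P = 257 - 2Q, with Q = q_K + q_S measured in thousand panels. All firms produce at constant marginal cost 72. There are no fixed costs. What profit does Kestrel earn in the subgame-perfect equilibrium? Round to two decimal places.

2139.06

The follower Solace best-responds to any q_K: π_S = (257 - 2Q)q_S - 72q_S.
∂π_S/∂q_S = 185 - 2q_K - 4q_S = 0 gives the reaction function q_S = (185 - 2q_K)/4.
Kestrel substitutes q_S(q_K) into its own profit: π_K = q_K(257 - 2q_K - (185 - 2q_K)/2) - 72q_K = (329/2 - q_K)q_K - 72q_K.
The leader's first-order condition 185/2 - 2q_K = 0 yields q_K = 185/4.
Then q_S = (185 - 2·(185/4))/4 = 185/8.
Price P = 257 - 2·(555/8) = 473/4.
Kestrel's profit: (473/4 - 72)·(185/4) = 2139.0625.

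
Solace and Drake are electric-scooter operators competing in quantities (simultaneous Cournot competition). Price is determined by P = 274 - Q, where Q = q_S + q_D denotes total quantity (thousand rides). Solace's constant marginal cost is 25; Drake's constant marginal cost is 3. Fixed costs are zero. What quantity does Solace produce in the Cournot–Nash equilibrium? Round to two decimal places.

Solace's profit: π_S = (274 - Q)q_S - (25q_S). Setting ∂π_S/∂q_S = 0: 249 - 2q_S - (q_D) = 0.
Drake's profit: π_D = (274 - Q)q_D - (3q_D). Setting ∂π_D/∂q_D = 0: 271 - 2q_D - (q_S) = 0.
Best responses: q_S = (249 - q_D)/2, q_D = (271 - q_S)/2.
Solving the pair: q_S = 227/3, q_D = 293/3.

75.67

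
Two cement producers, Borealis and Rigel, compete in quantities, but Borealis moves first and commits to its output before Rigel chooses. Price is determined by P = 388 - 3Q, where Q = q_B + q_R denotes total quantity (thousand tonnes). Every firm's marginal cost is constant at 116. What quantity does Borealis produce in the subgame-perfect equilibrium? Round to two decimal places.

45.33

The follower Rigel best-responds to any q_B: π_R = (388 - 3Q)q_R - 116q_R.
Setting the follower's marginal profit to zero, 272 - 3q_B - 6q_R = 0, i.e. q_R = (272 - 3q_B)/6.
Borealis substitutes q_R(q_B) into its own profit: π_B = q_B(388 - 3q_B - (272 - 3q_B)/2) - 116q_B = (252 - (3/2)q_B)q_B - 116q_B.
Leader FOC: 136 - 3q_B = 0, so q_B = 136/3.
Then q_R = (272 - 3·(136/3))/6 = 68/3.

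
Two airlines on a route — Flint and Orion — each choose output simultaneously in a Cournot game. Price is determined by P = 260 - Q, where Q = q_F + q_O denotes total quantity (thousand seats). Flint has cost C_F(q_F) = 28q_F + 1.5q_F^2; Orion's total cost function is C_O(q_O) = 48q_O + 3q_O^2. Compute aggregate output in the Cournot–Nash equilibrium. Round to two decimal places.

Flint's profit: π_F = (260 - Q)q_F - (28q_F + (3/2)q_F²). Setting ∂π_F/∂q_F = 0: 232 - 5q_F - (q_O) = 0.
Orion's first-order condition: 212 - 8q_O - (q_F) = 0.
Rearranging gives the reaction functions q_F = (232 - q_O)/5 and q_O = (212 - q_F)/8.
Substituting one into the other gives q_F = 548/13 and q_O = 276/13.
Total output Q = 548/13 + 276/13 = 824/13.

63.38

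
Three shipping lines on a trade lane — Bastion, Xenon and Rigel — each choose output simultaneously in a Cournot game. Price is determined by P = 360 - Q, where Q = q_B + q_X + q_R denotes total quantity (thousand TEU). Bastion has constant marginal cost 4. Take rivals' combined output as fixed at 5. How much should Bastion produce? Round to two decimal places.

With rivals' combined output fixed at 5, Bastion's profit is π_B = (360 - 5 - q_B)q_B - (4q_B) = (355 - q_B)q_B - (4q_B).
∂π_B/∂q_B = 351 - 2q_B = 0, so q_B = 351/2.

175.50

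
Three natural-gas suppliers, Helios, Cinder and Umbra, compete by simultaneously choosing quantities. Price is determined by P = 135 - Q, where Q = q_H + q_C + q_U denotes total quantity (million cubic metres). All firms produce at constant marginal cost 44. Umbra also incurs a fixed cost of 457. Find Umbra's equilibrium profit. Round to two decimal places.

60.56

A representative firm's profit is π_i = q_i(135 - Q) - 44q_i.
Setting ∂π_i/∂q_i = 0 with rivals' quantities fixed: 91 - 2q_i - Σ_{j≠i} q_j = 0.
By symmetry each firm produces the same amount; substituting Σ_{j≠i} q_j = 2q_i yields q_i = 91/4.
Price P = 135 - 273/4 = 267/4.
Umbra's profit: (267/4 - 44)·(91/4) - 457 = 969/16.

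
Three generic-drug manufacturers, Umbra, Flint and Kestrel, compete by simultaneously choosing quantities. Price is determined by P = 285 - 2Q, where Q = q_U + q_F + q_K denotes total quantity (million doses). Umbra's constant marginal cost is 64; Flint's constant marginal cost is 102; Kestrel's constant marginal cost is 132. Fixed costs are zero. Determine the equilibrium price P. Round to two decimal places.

Umbra's profit: π_U = (285 - 2Q)q_U - (64q_U). Setting ∂π_U/∂q_U = 0: 221 - 4q_U - 2(q_F + q_K) = 0.
Flint's profit: π_F = (285 - 2Q)q_F - (102q_F). Setting ∂π_F/∂q_F = 0: 183 - 4q_F - 2(q_U + q_K) = 0.
Kestrel's first-order condition: 153 - 4q_K - 2(q_U + q_F) = 0.
Summing all 3 equations gives 557 − 8Q = 0, hence Q = 557/8.
Back-substituting: q_U = (221 − 557/4)/2 = 327/8, q_F = (183 − 557/4)/2 = 175/8, q_K = (153 − 557/4)/2 = 55/8.
Total output Q = 557/8, so price P = 285 - 2·(557/8) = 583/4.

145.75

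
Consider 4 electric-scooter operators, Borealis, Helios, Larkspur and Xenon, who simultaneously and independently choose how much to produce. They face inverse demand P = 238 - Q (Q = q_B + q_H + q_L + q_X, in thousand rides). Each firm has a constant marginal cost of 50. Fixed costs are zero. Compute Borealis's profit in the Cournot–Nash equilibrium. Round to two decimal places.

1413.76

Each firm earns π_i = (238 - Q)q_i - 50q_i.
Setting ∂π_i/∂q_i = 0 with rivals' quantities fixed: 188 - 2q_i - Σ_{j≠i} q_j = 0.
With identical firms every q_j equals q_i, so Σ_{j≠i} q_j = 3q_i and 188 = 5q_i, giving q_i = 188/5.
Price P = 238 - 752/5 = 438/5.
Borealis's profit: (438/5 - 50)·(188/5) = 1413.7600.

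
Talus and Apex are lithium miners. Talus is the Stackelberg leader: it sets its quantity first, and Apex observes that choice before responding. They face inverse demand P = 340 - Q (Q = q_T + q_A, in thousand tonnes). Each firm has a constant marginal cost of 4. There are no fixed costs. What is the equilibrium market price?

88

The follower Apex best-responds to any q_T: π_A = (340 - Q)q_A - 4q_A.
Setting the follower's marginal profit to zero, 336 - q_T - 2q_A = 0, i.e. q_A = (336 - q_T)/2.
Talus substitutes q_A(q_T) into its own profit: π_T = q_T(340 - q_T - (336 - q_T)/2) - 4q_T = (172 - (1/2)q_T)q_T - 4q_T.
The leader's first-order condition 168 - q_T = 0 yields q_T = 168.
Then q_A = (336 - 168)/2 = 84.
Total output Q = 252, so price P = 340 - 252 = 88.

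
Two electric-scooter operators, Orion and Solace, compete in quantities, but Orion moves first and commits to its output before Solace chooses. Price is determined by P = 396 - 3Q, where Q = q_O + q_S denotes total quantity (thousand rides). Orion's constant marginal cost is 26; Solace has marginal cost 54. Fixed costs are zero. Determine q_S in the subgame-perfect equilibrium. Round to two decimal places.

Solve by backward induction. Given q_O, the follower Solace maximises π_S = (396 - 3q_O - 3q_S)q_S - 54q_S.
∂π_S/∂q_S = 342 - 3q_O - 6q_S = 0 gives the reaction function q_S = (342 - 3q_O)/6.
Orion substitutes q_S(q_O) into its own profit: π_O = q_O(396 - 3q_O - (342 - 3q_O)/2) - 26q_O = (225 - (3/2)q_O)q_O - 26q_O.
Maximising: ∂π_O/∂q_O = 199 - 3q_O = 0, giving q_O = 199/3.
Then q_S = (342 - 3·(199/3))/6 = 143/6.

23.83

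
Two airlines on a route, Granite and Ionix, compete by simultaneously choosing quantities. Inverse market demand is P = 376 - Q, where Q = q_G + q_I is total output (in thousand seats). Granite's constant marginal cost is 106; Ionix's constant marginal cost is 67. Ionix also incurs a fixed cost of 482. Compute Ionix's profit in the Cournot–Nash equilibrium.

12974

Granite's profit: π_G = (376 - Q)q_G - (106q_G). Setting ∂π_G/∂q_G = 0: 270 - 2q_G - (q_I) = 0.
Ionix's first-order condition: 309 - 2q_I - (q_G) = 0.
Rearranging gives the reaction functions q_G = (270 - q_I)/2 and q_I = (309 - q_G)/2.
Substituting one into the other gives q_G = 77 and q_I = 116.
Price P = 376 - 193 = 183.
Ionix's profit: (183 - 67)·116 - 482 = 12974.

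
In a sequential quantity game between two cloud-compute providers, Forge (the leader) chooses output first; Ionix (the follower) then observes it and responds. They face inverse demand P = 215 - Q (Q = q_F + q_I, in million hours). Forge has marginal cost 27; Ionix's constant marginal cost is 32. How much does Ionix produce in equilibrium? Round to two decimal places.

43.25

The follower Ionix best-responds to any q_F: π_I = (215 - Q)q_I - 32q_I.
∂π_I/∂q_I = 183 - q_F - 2q_I = 0 gives the reaction function q_I = (183 - q_F)/2.
The leader anticipates this reaction. Substituting into P = 215 - Q gives P = 247/2 - (1/2)q_F, so π_F = (247/2 - (1/2)q_F)q_F - 27q_F.
Maximising: ∂π_F/∂q_F = 193/2 - q_F = 0, giving q_F = 193/2.
Then q_I = (183 - 193/2)/2 = 173/4.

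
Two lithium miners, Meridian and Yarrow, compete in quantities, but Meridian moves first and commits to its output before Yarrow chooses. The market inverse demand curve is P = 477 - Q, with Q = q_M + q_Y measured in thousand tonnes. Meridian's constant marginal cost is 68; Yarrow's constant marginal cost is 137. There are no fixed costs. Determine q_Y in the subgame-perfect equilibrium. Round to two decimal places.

Solve by backward induction. Given q_M, the follower Yarrow maximises π_Y = (477 - q_M - q_Y)q_Y - 137q_Y.
Setting the follower's marginal profit to zero, 340 - q_M - 2q_Y = 0, i.e. q_Y = (340 - q_M)/2.
The leader anticipates this reaction. Substituting into P = 477 - Q gives P = 307 - (1/2)q_M, so π_M = (307 - (1/2)q_M)q_M - 68q_M.
Maximising: ∂π_M/∂q_M = 239 - q_M = 0, giving q_M = 239.
Then q_Y = (340 - 239)/2 = 101/2.

50.50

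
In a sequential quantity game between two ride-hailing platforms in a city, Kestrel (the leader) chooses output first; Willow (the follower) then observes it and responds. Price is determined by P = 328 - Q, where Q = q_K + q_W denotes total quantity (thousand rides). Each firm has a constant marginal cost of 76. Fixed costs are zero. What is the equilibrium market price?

The follower Willow best-responds to any q_K: π_W = (328 - Q)q_W - 76q_W.
Follower FOC: 252 - q_K - 2q_W = 0, so q_W(q_K) = (252 - q_K)/2.
Kestrel substitutes q_W(q_K) into its own profit: π_K = q_K(328 - q_K - (252 - q_K)/2) - 76q_K = (202 - (1/2)q_K)q_K - 76q_K.
The leader's first-order condition 126 - q_K = 0 yields q_K = 126.
Then q_W = (252 - 126)/2 = 63.
Total output Q = 189, so price P = 328 - 189 = 139.

139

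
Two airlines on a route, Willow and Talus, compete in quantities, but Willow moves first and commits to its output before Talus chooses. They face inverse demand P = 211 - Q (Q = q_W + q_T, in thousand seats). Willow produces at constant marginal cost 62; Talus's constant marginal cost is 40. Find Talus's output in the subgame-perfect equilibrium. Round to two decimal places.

53.75

The follower Talus best-responds to any q_W: π_T = (211 - Q)q_T - 40q_T.
Follower FOC: 171 - q_W - 2q_T = 0, so q_T(q_W) = (171 - q_W)/2.
Willow substitutes q_T(q_W) into its own profit: π_W = q_W(211 - q_W - (171 - q_W)/2) - 62q_W = (251/2 - (1/2)q_W)q_W - 62q_W.
Leader FOC: 127/2 - q_W = 0, so q_W = 127/2.
Then q_T = (171 - 127/2)/2 = 215/4.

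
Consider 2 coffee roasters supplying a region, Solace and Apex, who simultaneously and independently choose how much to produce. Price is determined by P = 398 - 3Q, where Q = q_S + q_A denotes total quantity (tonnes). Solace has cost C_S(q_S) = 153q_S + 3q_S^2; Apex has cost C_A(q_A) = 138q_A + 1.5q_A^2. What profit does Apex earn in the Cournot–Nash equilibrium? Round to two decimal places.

Solace's profit: π_S = (398 - 3Q)q_S - (153q_S + 3q_S²). Setting ∂π_S/∂q_S = 0: 245 - 12q_S - 3(q_A) = 0.
Apex's profit: π_A = (398 - 3Q)q_A - (138q_A + (3/2)q_A²). Setting ∂π_A/∂q_A = 0: 260 - 9q_A - 3(q_S) = 0.
Rearranging gives the reaction functions q_S = (245 - 3q_A)/12 and q_A = (260 - 3q_S)/9.
Substituting one into the other gives q_S = 475/33 and q_A = 265/11.
Price P = 398 - 3·(1270/33) = 282.5455.
Apex's profit: 282.5455·(265/11) - 138·(265/11) - (3/2)(265/11)² = 2611.6736.

2611.67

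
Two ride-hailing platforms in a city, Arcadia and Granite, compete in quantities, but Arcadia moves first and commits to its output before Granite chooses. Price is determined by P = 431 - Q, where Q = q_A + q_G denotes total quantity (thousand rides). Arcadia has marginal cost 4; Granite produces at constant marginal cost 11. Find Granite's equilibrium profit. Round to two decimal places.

10302.25

Solve by backward induction. Given q_A, the follower Granite maximises π_G = (431 - q_A - q_G)q_G - 11q_G.
Setting the follower's marginal profit to zero, 420 - q_A - 2q_G = 0, i.e. q_G = (420 - q_A)/2.
The leader anticipates this reaction. Substituting into P = 431 - Q gives P = 221 - (1/2)q_A, so π_A = (221 - (1/2)q_A)q_A - 4q_A.
The leader's first-order condition 217 - q_A = 0 yields q_A = 217.
Then q_G = (420 - 217)/2 = 203/2.
Price P = 431 - 637/2 = 225/2.
Granite's profit: (225/2 - 11)·(203/2) = 10302.2500.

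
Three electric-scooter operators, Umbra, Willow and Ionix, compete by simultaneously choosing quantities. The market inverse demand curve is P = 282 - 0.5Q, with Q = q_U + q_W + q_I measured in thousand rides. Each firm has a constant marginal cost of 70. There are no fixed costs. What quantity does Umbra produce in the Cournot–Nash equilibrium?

106

A representative firm's profit is π_i = q_i(282 - 0.5Q) - 70q_i.
Setting ∂π_i/∂q_i = 0 with rivals' quantities fixed: 212 - q_i - (1/2)·Σ_{j≠i} q_j = 0.
By symmetry each firm produces the same amount; substituting Σ_{j≠i} q_j = 2q_i yields q_i = 212/2 = 106.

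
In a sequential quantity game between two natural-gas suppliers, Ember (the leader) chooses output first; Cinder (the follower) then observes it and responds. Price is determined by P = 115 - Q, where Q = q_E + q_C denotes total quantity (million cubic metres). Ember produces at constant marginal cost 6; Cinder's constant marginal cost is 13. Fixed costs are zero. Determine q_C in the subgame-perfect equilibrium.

The follower Cinder best-responds to any q_E: π_C = (115 - Q)q_C - 13q_C.
Setting the follower's marginal profit to zero, 102 - q_E - 2q_C = 0, i.e. q_C = (102 - q_E)/2.
The leader anticipates this reaction. Substituting into P = 115 - Q gives P = 64 - (1/2)q_E, so π_E = (64 - (1/2)q_E)q_E - 6q_E.
Maximising: ∂π_E/∂q_E = 58 - q_E = 0, giving q_E = 58.
Then q_C = (102 - 58)/2 = 22.

22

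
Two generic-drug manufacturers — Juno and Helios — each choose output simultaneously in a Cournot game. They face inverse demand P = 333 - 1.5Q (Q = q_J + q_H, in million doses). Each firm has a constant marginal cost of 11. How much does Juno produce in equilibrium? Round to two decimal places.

71.56

A representative firm's profit is π_i = q_i(333 - 1.5Q) - 11q_i.
First-order condition (treating rivals' output as given): 322 - 3q_i - (3/2)q_j = 0.
By symmetry each firm produces the same amount; substituting q_j = q_i yields q_i = 322/(9/2) = 644/9.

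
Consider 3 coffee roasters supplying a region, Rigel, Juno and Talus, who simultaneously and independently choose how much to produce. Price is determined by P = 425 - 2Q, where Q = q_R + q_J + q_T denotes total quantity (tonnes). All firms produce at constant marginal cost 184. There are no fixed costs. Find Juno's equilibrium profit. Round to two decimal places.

Each firm earns π_i = (425 - 2Q)q_i - 184q_i.
Setting ∂π_i/∂q_i = 0 with rivals' quantities fixed: 241 - 4q_i - 2·Σ_{j≠i} q_j = 0.
With identical firms every q_j equals q_i, so Σ_{j≠i} q_j = 2q_i and 241 = 8q_i, giving q_i = 241/8.
Price P = 425 - 2·(723/8) = 977/4.
Juno's profit: (977/4 - 184)·(241/8) = 1815.0313.

1815.03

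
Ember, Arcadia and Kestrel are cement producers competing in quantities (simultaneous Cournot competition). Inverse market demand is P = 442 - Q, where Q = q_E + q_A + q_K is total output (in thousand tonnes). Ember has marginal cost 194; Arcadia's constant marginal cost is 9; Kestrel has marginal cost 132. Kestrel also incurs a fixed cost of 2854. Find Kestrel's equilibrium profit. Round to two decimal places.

Ember's profit: π_E = (442 - Q)q_E - (194q_E). Setting ∂π_E/∂q_E = 0: 248 - 2q_E - (q_A + q_K) = 0.
Arcadia's first-order condition: 433 - 2q_A - (q_E + q_K) = 0.
Kestrel's profit: π_K = (442 - Q)q_K - (132q_K). Setting ∂π_K/∂q_K = 0: 310 - 2q_K - (q_E + q_A) = 0.
Adding the 3 first-order conditions: 991 − 4Q = 0, so Q = 991/4.
Back-substituting: q_E = (248 − 991/4) = 1/4, q_A = (433 − 991/4) = 741/4, q_K = (310 − 991/4) = 249/4.
Price P = 442 - 991/4 = 777/4.
Kestrel's profit: (777/4 - 132)·(249/4) - 2854 = 1021.0625.

1021.06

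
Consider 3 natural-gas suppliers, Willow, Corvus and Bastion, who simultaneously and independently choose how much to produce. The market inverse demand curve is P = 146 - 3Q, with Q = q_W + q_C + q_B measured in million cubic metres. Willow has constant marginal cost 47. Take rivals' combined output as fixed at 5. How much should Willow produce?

14

With rivals' combined output fixed at 5, Willow's profit is π_W = (146 - 3·5 - 3q_W)q_W - (47q_W) = (131 - 3q_W)q_W - (47q_W).
∂π_W/∂q_W = 84 - 6q_W = 0, so q_W = 14.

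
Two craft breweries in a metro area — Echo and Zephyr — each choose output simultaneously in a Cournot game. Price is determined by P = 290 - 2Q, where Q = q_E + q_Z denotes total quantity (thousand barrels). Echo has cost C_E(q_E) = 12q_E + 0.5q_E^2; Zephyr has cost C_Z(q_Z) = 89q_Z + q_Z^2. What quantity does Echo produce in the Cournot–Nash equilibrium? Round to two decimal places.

Echo's profit: π_E = (290 - 2Q)q_E - (12q_E + (1/2)q_E²). Setting ∂π_E/∂q_E = 0: 278 - 5q_E - 2(q_Z) = 0.
Zephyr's first-order condition: 201 - 6q_Z - 2(q_E) = 0.
Best responses: q_E = (278 - 2q_Z)/5, q_Z = (201 - 2q_E)/6.
Substituting one into the other gives q_E = 633/13 and q_Z = 449/26.

48.69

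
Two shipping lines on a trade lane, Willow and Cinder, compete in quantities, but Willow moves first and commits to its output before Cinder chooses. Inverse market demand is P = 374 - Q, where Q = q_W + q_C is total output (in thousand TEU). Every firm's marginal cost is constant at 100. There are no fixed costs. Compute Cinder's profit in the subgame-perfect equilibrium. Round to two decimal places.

4692.25

Solve by backward induction. Given q_W, the follower Cinder maximises π_C = (374 - q_W - q_C)q_C - 100q_C.
Follower FOC: 274 - q_W - 2q_C = 0, so q_C(q_W) = (274 - q_W)/2.
The leader anticipates this reaction. Substituting into P = 374 - Q gives P = 237 - (1/2)q_W, so π_W = (237 - (1/2)q_W)q_W - 100q_W.
Maximising: ∂π_W/∂q_W = 137 - q_W = 0, giving q_W = 137.
Then q_C = (274 - 137)/2 = 137/2.
Price P = 374 - 411/2 = 337/2.
Cinder's profit: (337/2 - 100)·(137/2) = 4692.2500.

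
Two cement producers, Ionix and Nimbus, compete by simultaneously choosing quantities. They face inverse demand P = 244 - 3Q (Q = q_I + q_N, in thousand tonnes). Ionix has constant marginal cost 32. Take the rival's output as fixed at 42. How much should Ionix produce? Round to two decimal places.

With the rival's output fixed at 42, Ionix's profit is π_I = (244 - 3·42 - 3q_I)q_I - (32q_I) = (118 - 3q_I)q_I - (32q_I).
∂π_I/∂q_I = 86 - 6q_I = 0, so q_I = 43/3.

14.33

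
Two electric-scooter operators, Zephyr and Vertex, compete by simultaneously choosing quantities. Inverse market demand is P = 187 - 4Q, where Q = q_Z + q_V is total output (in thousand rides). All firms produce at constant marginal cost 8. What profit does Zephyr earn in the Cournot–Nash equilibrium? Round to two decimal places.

890.03

Each firm earns π_i = (187 - 4Q)q_i - 8q_i.
First-order condition (treating rivals' output as given): 179 - 8q_i - 4q_j = 0.
By symmetry each firm produces the same amount; substituting q_j = q_i yields q_i = 179/12.
Price P = 187 - 4·(179/6) = 203/3.
Zephyr's profit: (203/3 - 8)·(179/12) = 890.0278.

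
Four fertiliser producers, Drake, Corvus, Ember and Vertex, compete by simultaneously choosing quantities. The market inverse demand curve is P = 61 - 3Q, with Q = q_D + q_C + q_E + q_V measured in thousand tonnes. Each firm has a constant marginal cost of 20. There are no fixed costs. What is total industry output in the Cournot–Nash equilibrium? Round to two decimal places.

10.93

Each firm earns π_i = (61 - 3Q)q_i - 20q_i.
Setting ∂π_i/∂q_i = 0 with rivals' quantities fixed: 41 - 6q_i - 3·Σ_{j≠i} q_j = 0.
With identical firms every q_j equals q_i, so Σ_{j≠i} q_j = 3q_i and 41 = 15q_i, giving q_i = 41/15.
Total output Q = 41/15 + 41/15 + 41/15 + 41/15 = 164/15.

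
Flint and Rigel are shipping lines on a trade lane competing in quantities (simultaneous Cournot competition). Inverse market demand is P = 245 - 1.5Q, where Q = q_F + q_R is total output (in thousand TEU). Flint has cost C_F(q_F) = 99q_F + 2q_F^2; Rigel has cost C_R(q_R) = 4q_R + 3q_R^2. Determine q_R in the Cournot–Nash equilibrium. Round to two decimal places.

Flint's profit: π_F = (245 - 1.5Q)q_F - (99q_F + 2q_F²). Setting ∂π_F/∂q_F = 0: 146 - 7q_F - (3/2)(q_R) = 0.
Rigel's first-order condition: 241 - 9q_R - (3/2)(q_F) = 0.
So q_F = (146 - (3/2)q_R)/7 and q_R = (241 - (3/2)q_F)/9.
Substituting one into the other gives q_F = 1270/81 and q_R = 24.1646.

24.16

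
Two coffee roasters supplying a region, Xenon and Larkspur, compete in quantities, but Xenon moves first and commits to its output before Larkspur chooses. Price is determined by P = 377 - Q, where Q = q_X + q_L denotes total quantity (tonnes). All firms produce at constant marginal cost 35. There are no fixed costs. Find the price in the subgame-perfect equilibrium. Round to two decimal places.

120.50

The follower Larkspur best-responds to any q_X: π_L = (377 - Q)q_L - 35q_L.
Setting the follower's marginal profit to zero, 342 - q_X - 2q_L = 0, i.e. q_L = (342 - q_X)/2.
The leader anticipates this reaction. Substituting into P = 377 - Q gives P = 206 - (1/2)q_X, so π_X = (206 - (1/2)q_X)q_X - 35q_X.
Maximising: ∂π_X/∂q_X = 171 - q_X = 0, giving q_X = 171.
Then q_L = (342 - 171)/2 = 171/2.
Total output Q = 513/2, so price P = 377 - 513/2 = 241/2.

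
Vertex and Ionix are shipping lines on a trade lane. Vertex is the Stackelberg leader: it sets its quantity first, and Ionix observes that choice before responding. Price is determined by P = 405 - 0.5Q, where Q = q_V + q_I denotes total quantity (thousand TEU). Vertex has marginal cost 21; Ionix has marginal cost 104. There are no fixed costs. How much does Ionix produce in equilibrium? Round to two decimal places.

67.50

The follower Ionix best-responds to any q_V: π_I = (405 - 0.5Q)q_I - 104q_I.
Setting the follower's marginal profit to zero, 301 - (1/2)q_V - q_I = 0, i.e. q_I = (301 - (1/2)q_V).
Vertex substitutes q_I(q_V) into its own profit: π_V = q_V(405 - (1/2)q_V - (301 - (1/2)q_V)/2) - 21q_V = (509/2 - (1/4)q_V)q_V - 21q_V.
Leader FOC: 467/2 - (1/2)q_V = 0, so q_V = 467.
Then q_I = (301 - (1/2)·467) = 135/2.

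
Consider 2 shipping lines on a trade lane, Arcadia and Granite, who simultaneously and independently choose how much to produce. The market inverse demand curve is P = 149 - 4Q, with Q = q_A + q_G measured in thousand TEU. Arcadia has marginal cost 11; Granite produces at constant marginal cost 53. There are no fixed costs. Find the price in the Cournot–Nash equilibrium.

Arcadia's profit: π_A = (149 - 4Q)q_A - (11q_A). Setting ∂π_A/∂q_A = 0: 138 - 8q_A - 4(q_G) = 0.
Granite's first-order condition: 96 - 8q_G - 4(q_A) = 0.
So q_A = (138 - 4q_G)/8 and q_G = (96 - 4q_A)/8.
Substituting one into the other gives q_A = 15 and q_G = 9/2.
Total output Q = 39/2, so price P = 149 - 4·(39/2) = 71.

71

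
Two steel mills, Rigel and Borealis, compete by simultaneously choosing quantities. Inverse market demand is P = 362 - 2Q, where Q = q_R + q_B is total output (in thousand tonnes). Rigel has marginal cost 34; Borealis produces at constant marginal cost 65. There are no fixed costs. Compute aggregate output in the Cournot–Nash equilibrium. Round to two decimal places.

104.17

Rigel's profit: π_R = (362 - 2Q)q_R - (34q_R). Setting ∂π_R/∂q_R = 0: 328 - 4q_R - 2(q_B) = 0.
Borealis's first-order condition: 297 - 4q_B - 2(q_R) = 0.
So q_R = (328 - 2q_B)/4 and q_B = (297 - 2q_R)/4.
Substituting one into the other gives q_R = 359/6 and q_B = 133/3.
Total output Q = 359/6 + 133/3 = 625/6.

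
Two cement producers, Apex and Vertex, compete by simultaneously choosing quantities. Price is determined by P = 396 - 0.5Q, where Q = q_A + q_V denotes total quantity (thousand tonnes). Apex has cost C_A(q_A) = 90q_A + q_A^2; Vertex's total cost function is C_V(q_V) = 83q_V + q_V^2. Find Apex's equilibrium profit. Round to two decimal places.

Apex's profit: π_A = (396 - 0.5Q)q_A - (90q_A + q_A²). Setting ∂π_A/∂q_A = 0: 306 - 3q_A - (1/2)(q_V) = 0.
Vertex's profit: π_V = (396 - 0.5Q)q_V - (83q_V + q_V²). Setting ∂π_V/∂q_V = 0: 313 - 3q_V - (1/2)(q_A) = 0.
So q_A = (306 - (1/2)q_V)/3 and q_V = (313 - (1/2)q_A)/3.
Substituting one into the other gives q_A = 87.0286 and q_V = 89.8286.
Price P = 396 - (1/2)·(1238/7) = 307.5714.
Apex's profit: 307.5714·87.0286 - 90·87.0286 - 87.0286² = 11360.9584.

11360.96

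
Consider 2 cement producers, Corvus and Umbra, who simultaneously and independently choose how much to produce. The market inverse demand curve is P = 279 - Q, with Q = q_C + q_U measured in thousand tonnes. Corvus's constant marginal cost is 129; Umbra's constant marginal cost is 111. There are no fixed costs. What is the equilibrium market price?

173

Corvus's profit: π_C = (279 - Q)q_C - (129q_C). Setting ∂π_C/∂q_C = 0: 150 - 2q_C - (q_U) = 0.
Umbra's first-order condition: 168 - 2q_U - (q_C) = 0.
Rearranging gives the reaction functions q_C = (150 - q_U)/2 and q_U = (168 - q_C)/2.
Solving the pair: q_C = 44, q_U = 62.
Total output Q = 106, so price P = 279 - 106 = 173.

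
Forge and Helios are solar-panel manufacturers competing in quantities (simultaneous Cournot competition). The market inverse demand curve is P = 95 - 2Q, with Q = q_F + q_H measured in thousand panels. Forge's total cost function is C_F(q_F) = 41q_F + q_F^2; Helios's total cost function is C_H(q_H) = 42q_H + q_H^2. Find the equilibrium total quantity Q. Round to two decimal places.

13.38

Forge's profit: π_F = (95 - 2Q)q_F - (41q_F + q_F²). Setting ∂π_F/∂q_F = 0: 54 - 6q_F - 2(q_H) = 0.
Helios's first-order condition: 53 - 6q_H - 2(q_F) = 0.
Best responses: q_F = (54 - 2q_H)/6, q_H = (53 - 2q_F)/6.
Solving the pair: q_F = 109/16, q_H = 105/16.
Total output Q = 109/16 + 105/16 = 107/8.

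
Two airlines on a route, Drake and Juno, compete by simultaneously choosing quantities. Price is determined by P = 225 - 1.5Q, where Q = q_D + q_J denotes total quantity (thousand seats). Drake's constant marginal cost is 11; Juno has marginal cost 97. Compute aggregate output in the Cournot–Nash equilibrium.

76

Drake's profit: π_D = (225 - 1.5Q)q_D - (11q_D). Setting ∂π_D/∂q_D = 0: 214 - 3q_D - (3/2)(q_J) = 0.
Juno's first-order condition: 128 - 3q_J - (3/2)(q_D) = 0.
So q_D = (214 - (3/2)q_J)/3 and q_J = (128 - (3/2)q_D)/3.
Solving the pair: q_D = 200/3, q_J = 28/3.
Total output Q = 200/3 + 28/3 = 76.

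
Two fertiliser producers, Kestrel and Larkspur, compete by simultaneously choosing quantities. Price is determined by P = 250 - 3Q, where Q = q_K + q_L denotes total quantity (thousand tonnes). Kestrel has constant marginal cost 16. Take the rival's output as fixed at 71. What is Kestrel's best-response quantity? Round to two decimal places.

3.50

With the rival's output fixed at 71, Kestrel's profit is π_K = (250 - 3·71 - 3q_K)q_K - (16q_K) = (37 - 3q_K)q_K - (16q_K).
∂π_K/∂q_K = 21 - 6q_K = 0, so q_K = 7/2.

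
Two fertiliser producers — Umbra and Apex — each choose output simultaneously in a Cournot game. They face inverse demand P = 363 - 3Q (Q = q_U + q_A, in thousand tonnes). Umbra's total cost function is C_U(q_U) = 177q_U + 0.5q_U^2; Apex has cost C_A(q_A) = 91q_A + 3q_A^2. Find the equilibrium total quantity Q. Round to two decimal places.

Umbra's profit: π_U = (363 - 3Q)q_U - (177q_U + (1/2)q_U²). Setting ∂π_U/∂q_U = 0: 186 - 7q_U - 3(q_A) = 0.
Apex's first-order condition: 272 - 12q_A - 3(q_U) = 0.
Best responses: q_U = (186 - 3q_A)/7, q_A = (272 - 3q_U)/12.
Substituting one into the other gives q_U = 472/25 and q_A = 1346/75.
Total output Q = 472/25 + 1346/75 = 36.8267.

36.83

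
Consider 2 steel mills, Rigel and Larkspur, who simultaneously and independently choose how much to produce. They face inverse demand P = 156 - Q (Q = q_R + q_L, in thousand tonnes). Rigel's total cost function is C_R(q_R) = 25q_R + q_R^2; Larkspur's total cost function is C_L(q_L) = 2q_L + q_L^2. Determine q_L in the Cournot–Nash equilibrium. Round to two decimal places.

32.33

Rigel's profit: π_R = (156 - Q)q_R - (25q_R + q_R²). Setting ∂π_R/∂q_R = 0: 131 - 4q_R - (q_L) = 0.
Larkspur's first-order condition: 154 - 4q_L - (q_R) = 0.
Rearranging gives the reaction functions q_R = (131 - q_L)/4 and q_L = (154 - q_R)/4.
Solving the pair: q_R = 74/3, q_L = 97/3.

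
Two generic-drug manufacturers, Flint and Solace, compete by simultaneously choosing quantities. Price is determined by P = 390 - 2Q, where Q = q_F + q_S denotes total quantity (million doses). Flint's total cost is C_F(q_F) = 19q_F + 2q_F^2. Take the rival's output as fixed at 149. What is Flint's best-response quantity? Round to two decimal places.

9.13

With the rival's output fixed at 149, Flint's profit is π_F = (390 - 2·149 - 2q_F)q_F - (19q_F + 2q_F²) = (92 - 2q_F)q_F - (19q_F + 2q_F²).
∂π_F/∂q_F = 73 - 8q_F = 0, so q_F = 73/8.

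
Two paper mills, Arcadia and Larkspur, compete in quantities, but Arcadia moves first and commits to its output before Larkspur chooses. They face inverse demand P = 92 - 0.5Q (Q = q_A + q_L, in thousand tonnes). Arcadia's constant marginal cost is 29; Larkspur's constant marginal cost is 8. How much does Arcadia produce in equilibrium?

42

The follower Larkspur best-responds to any q_A: π_L = (92 - 0.5Q)q_L - 8q_L.
Follower FOC: 84 - (1/2)q_A - q_L = 0, so q_L(q_A) = (84 - (1/2)q_A).
The leader anticipates this reaction. Substituting into P = 92 - 0.5Q gives P = 50 - (1/4)q_A, so π_A = (50 - (1/4)q_A)q_A - 29q_A.
Leader FOC: 21 - (1/2)q_A = 0, so q_A = 42.
Then q_L = (84 - (1/2)·42) = 63.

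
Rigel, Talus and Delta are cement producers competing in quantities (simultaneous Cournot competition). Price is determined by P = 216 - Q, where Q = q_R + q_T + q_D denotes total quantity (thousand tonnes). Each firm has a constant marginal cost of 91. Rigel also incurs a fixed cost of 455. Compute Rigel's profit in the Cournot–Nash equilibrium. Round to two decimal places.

521.56

A representative firm's profit is π_i = q_i(216 - Q) - 91q_i.
Setting ∂π_i/∂q_i = 0 with rivals' quantities fixed: 125 - 2q_i - Σ_{j≠i} q_j = 0.
By symmetry each firm produces the same amount; substituting Σ_{j≠i} q_j = 2q_i yields q_i = 125/4.
Price P = 216 - 375/4 = 489/4.
Rigel's profit: (489/4 - 91)·(125/4) - 455 = 521.5625.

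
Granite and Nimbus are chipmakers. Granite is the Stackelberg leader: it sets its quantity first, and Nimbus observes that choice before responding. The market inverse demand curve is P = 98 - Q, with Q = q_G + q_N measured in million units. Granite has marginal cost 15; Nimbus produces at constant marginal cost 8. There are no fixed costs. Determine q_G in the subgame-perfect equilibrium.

38

The follower Nimbus best-responds to any q_G: π_N = (98 - Q)q_N - 8q_N.
Setting the follower's marginal profit to zero, 90 - q_G - 2q_N = 0, i.e. q_N = (90 - q_G)/2.
Granite substitutes q_N(q_G) into its own profit: π_G = q_G(98 - q_G - (90 - q_G)/2) - 15q_G = (53 - (1/2)q_G)q_G - 15q_G.
The leader's first-order condition 38 - q_G = 0 yields q_G = 38.
Then q_N = (90 - 38)/2 = 26.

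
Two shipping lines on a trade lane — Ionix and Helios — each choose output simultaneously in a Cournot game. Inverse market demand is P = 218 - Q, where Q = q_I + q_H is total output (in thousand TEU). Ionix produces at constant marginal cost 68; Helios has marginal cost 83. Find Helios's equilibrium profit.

Ionix's profit: π_I = (218 - Q)q_I - (68q_I). Setting ∂π_I/∂q_I = 0: 150 - 2q_I - (q_H) = 0.
Helios's profit: π_H = (218 - Q)q_H - (83q_H). Setting ∂π_H/∂q_H = 0: 135 - 2q_H - (q_I) = 0.
Rearranging gives the reaction functions q_I = (150 - q_H)/2 and q_H = (135 - q_I)/2.
Solving the pair: q_I = 55, q_H = 40.
Price P = 218 - 95 = 123.
Helios's profit: (123 - 83)·40 = 1600.

1600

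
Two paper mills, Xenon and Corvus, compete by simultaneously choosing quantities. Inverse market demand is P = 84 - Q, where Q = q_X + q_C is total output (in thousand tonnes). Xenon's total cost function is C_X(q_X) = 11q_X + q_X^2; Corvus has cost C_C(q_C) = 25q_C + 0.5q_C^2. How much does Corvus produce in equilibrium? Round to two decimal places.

Xenon's profit: π_X = (84 - Q)q_X - (11q_X + q_X²). Setting ∂π_X/∂q_X = 0: 73 - 4q_X - (q_C) = 0.
Corvus's first-order condition: 59 - 3q_C - (q_X) = 0.
So q_X = (73 - q_C)/4 and q_C = (59 - q_X)/3.
Substituting one into the other gives q_X = 160/11 and q_C = 163/11.

14.82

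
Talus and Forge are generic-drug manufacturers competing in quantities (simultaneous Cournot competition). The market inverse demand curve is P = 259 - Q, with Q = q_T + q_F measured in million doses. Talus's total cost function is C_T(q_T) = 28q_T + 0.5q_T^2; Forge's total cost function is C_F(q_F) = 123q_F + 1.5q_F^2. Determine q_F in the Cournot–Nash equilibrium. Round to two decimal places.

Talus's profit: π_T = (259 - Q)q_T - (28q_T + (1/2)q_T²). Setting ∂π_T/∂q_T = 0: 231 - 3q_T - (q_F) = 0.
Forge's first-order condition: 136 - 5q_F - (q_T) = 0.
Best responses: q_T = (231 - q_F)/3, q_F = (136 - q_T)/5.
Solving the pair: q_T = 1019/14, q_F = 177/14.

12.64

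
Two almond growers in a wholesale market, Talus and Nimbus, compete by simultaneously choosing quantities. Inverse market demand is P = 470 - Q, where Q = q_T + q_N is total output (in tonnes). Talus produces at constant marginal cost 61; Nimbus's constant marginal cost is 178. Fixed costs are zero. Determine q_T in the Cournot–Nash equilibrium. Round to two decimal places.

Talus's profit: π_T = (470 - Q)q_T - (61q_T). Setting ∂π_T/∂q_T = 0: 409 - 2q_T - (q_N) = 0.
Nimbus's first-order condition: 292 - 2q_N - (q_T) = 0.
Best responses: q_T = (409 - q_N)/2, q_N = (292 - q_T)/2.
Substituting one into the other gives q_T = 526/3 and q_N = 175/3.

175.33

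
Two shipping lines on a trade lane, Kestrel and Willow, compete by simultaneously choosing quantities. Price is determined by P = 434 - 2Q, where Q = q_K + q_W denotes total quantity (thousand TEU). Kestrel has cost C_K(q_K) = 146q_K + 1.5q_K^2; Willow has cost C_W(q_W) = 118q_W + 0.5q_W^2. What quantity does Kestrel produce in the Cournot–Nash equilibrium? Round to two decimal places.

Kestrel's profit: π_K = (434 - 2Q)q_K - (146q_K + (3/2)q_K²). Setting ∂π_K/∂q_K = 0: 288 - 7q_K - 2(q_W) = 0.
Willow's first-order condition: 316 - 5q_W - 2(q_K) = 0.
Rearranging gives the reaction functions q_K = (288 - 2q_W)/7 and q_W = (316 - 2q_K)/5.
Solving the pair: q_K = 808/31, q_W = 1636/31.

26.06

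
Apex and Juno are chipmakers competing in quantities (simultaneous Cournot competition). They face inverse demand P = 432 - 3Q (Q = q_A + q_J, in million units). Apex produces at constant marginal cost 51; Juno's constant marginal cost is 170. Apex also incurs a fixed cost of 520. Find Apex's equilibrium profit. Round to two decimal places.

Apex's profit: π_A = (432 - 3Q)q_A - (51q_A). Setting ∂π_A/∂q_A = 0: 381 - 6q_A - 3(q_J) = 0.
Juno's first-order condition: 262 - 6q_J - 3(q_A) = 0.
So q_A = (381 - 3q_J)/6 and q_J = (262 - 3q_A)/6.
Substituting one into the other gives q_A = 500/9 and q_J = 143/9.
Price P = 432 - 3·(643/9) = 653/3.
Apex's profit: (653/3 - 51)·(500/9) - 520 = 8739.2593.

8739.26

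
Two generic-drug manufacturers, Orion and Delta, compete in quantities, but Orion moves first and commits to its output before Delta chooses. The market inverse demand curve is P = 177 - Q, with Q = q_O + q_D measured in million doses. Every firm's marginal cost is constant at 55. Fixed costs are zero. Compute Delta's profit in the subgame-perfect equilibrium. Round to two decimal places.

930.25

The follower Delta best-responds to any q_O: π_D = (177 - Q)q_D - 55q_D.
Follower FOC: 122 - q_O - 2q_D = 0, so q_D(q_O) = (122 - q_O)/2.
The leader anticipates this reaction. Substituting into P = 177 - Q gives P = 116 - (1/2)q_O, so π_O = (116 - (1/2)q_O)q_O - 55q_O.
Maximising: ∂π_O/∂q_O = 61 - q_O = 0, giving q_O = 61.
Then q_D = (122 - 61)/2 = 61/2.
Price P = 177 - 183/2 = 171/2.
Delta's profit: (171/2 - 55)·(61/2) = 930.2500.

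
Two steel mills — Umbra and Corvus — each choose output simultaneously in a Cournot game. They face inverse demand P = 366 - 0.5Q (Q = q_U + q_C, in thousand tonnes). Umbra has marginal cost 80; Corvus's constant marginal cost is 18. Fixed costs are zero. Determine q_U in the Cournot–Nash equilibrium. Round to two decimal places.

149.33

Umbra's profit: π_U = (366 - 0.5Q)q_U - (80q_U). Setting ∂π_U/∂q_U = 0: 286 - q_U - (1/2)(q_C) = 0.
Corvus's first-order condition: 348 - q_C - (1/2)(q_U) = 0.
Rearranging gives the reaction functions q_U = (286 - (1/2)q_C) and q_C = (348 - (1/2)q_U).
Solving the pair: q_U = 448/3, q_C = 820/3.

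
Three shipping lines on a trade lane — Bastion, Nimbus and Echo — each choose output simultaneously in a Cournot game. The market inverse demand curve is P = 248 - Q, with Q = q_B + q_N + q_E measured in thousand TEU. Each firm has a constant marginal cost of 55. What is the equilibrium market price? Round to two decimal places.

A representative firm's profit is π_i = q_i(248 - Q) - 55q_i.
First-order condition (treating rivals' output as given): 193 - 2q_i - Σ_{j≠i} q_j = 0.
By symmetry each firm produces the same amount; substituting Σ_{j≠i} q_j = 2q_i yields q_i = 193/4.
Total output Q = 579/4, so price P = 248 - 579/4 = 413/4.

103.25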